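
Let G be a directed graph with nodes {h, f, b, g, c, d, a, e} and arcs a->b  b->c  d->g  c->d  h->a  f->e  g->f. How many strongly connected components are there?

8

{g} is an SCC by itself.
{c} is an SCC by itself.
{h} is an SCC by itself.
{b} is an SCC by itself.
{e} is an SCC by itself.
(and 3 more singleton SCCs)
That gives 8 strongly connected components.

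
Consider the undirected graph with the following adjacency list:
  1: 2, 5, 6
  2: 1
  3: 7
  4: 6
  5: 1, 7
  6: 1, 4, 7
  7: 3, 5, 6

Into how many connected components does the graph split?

Starting from 1 we can reach 1, 2, 3, 4, 5, 6, 7. That is one component of size 7.
Total: 1 component.

1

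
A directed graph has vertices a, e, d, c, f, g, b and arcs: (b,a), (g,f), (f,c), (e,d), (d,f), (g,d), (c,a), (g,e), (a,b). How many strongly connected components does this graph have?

6

{a, b} are all mutually reachable — one SCC of size 2.
{f} is an SCC by itself.
{g} is an SCC by itself.
{d} is an SCC by itself.
{c} is an SCC by itself.
(and 1 more singleton SCC)
That gives 6 strongly connected components.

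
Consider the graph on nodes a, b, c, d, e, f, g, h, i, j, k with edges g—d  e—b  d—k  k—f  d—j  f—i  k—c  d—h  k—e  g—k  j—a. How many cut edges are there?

The edges on the cycle g-d-k-g are not bridges since each lies on that cycle.
But removing c—k disconnects c from k; removing d—h disconnects d from h; removing d—j disconnects d from j; removing k—e disconnects k from e — these are bridges.
In total 8 edges are bridges.

8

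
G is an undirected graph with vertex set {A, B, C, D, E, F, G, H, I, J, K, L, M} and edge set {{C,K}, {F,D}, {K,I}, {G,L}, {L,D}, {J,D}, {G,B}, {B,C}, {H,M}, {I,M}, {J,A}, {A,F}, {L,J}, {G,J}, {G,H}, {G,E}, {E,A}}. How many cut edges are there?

The edges on the cycle G-E-A-F-D-J-G are not bridges since each lies on that cycle.
Every edge lies on some cycle, so there are no bridges.

0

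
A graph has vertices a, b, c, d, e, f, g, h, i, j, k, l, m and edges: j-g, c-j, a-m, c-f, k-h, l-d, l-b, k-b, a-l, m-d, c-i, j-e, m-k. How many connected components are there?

Starting from c we can reach c, e, f, g, i, j. That is one component of size 6.
Starting from a we can reach a, b, d, h, k, l, m. That is one component of size 7.
Total: 2 components.

2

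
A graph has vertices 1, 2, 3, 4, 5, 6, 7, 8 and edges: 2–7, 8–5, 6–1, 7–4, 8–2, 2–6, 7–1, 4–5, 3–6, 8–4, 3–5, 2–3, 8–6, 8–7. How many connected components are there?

Starting from 1 we can reach 1, 2, 3, 4, 5, 6, 7, 8. That is one component of size 8.
Total: 1 component.

1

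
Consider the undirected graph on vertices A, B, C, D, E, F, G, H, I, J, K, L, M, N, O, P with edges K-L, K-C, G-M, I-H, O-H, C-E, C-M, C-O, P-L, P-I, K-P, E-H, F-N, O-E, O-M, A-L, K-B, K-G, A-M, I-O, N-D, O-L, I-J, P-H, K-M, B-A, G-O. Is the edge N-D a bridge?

Yes

Removing N-D leaves no path between N and D: the component count goes from 2 to 3. So it is a bridge.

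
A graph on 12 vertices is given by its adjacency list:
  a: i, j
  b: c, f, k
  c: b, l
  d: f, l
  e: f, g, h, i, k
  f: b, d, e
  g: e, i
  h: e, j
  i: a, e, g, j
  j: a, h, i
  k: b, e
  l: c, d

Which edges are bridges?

The edges on the cycle e-g-i-e are not bridges since each lies on that cycle.
Every edge lies on some cycle, so there are no bridges.

none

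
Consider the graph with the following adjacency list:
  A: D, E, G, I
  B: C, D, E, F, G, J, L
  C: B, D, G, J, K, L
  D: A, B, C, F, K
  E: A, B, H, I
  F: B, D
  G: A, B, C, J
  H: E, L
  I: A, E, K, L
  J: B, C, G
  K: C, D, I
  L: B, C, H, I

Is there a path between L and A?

From L we can reach A, B, C, D, E, F, G, H, I, J, K, L, which includes A.

Yes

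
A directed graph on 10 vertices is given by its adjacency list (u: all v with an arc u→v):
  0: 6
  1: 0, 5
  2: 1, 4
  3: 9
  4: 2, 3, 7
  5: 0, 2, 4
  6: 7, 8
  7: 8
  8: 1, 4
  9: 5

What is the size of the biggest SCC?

10

{0, 1, 2, 3, 4, 5, 6, 7, 8, 9} are all mutually reachable — one SCC of size 10.
The largest has 10 vertices.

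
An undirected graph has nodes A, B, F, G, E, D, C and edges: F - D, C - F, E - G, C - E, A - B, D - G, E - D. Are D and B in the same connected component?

The component containing D is {C, D, E, F, G}, and B is not in it.

No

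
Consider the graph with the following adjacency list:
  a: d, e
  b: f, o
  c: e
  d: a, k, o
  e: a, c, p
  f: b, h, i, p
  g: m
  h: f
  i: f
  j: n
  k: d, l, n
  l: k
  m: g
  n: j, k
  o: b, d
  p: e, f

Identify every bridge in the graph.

c-e, d-k, f-h, f-i, g-m, j-n, k-l, k-n

The edges on the cycle f-p-e-a-d-o-b-f are not bridges since each lies on that cycle.
But removing l-k disconnects l from k; removing n-k disconnects n from k; removing f-i disconnects f from i; removing e-c disconnects e from c — these are bridges.
In total 8 edges are bridges.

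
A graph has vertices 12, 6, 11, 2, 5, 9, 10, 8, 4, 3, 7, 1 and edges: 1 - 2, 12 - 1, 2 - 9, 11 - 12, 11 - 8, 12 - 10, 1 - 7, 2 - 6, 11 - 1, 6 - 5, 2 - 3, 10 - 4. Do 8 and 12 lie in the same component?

Yes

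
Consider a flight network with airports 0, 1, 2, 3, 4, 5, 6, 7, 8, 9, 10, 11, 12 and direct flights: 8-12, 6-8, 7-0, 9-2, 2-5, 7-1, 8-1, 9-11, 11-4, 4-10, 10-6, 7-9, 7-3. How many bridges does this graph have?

5

The edges on the cycle 7-9-11-4-10-6-8-1-7 are not bridges since each lies on that cycle.
But removing 12-8 disconnects 12 from 8; removing 2-5 disconnects 2 from 5; removing 9-2 disconnects 9 from 2; removing 7-3 disconnects 7 from 3 — these are bridges.
In total 5 edges are bridges.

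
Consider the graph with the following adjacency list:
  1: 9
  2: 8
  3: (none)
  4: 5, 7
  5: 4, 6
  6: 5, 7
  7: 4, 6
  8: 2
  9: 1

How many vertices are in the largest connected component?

3 is isolated — a component by itself.
Starting from 2 we can reach 2, 8. That is one component of size 2.
Starting from 1 we can reach 1, 9. That is one component of size 2.
Starting from 4 we can reach 4, 5, 6, 7. That is one component of size 4.
The largest has 4 vertices.

4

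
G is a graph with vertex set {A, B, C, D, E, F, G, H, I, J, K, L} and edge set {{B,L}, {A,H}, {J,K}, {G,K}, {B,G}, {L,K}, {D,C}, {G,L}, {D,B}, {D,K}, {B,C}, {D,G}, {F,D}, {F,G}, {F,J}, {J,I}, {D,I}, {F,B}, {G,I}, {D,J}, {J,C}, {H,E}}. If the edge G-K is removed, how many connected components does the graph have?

2

G and K are still connected via G-D-K, so the component count stays at 2.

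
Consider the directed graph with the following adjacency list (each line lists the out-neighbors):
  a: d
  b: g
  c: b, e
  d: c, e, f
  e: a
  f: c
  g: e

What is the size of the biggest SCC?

{a, b, c, d, e, f, g} are all mutually reachable — one SCC of size 7.
The largest has 7 vertices.

7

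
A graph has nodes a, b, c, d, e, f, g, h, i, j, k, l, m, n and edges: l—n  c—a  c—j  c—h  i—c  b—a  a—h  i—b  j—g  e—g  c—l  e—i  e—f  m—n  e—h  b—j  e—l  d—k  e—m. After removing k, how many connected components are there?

2

With k gone, the remaining components are: {d}; {a, b, c, e, f, g, h, i, j, l, m, n}.
That is 2 components.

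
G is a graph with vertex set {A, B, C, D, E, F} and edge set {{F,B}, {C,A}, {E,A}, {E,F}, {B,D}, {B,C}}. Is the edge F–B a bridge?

No

After removing F–B, the path F-E-A-C-B still connects them, so the edge is not a bridge.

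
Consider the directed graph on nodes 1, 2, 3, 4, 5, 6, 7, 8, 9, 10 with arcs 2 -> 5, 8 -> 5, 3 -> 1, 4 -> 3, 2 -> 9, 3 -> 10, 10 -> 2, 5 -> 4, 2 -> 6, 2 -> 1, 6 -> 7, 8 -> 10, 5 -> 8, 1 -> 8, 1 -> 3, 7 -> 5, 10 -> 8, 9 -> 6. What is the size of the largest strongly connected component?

{1, 2, 3, 4, 5, 6, 7, 8, 9, 10} are all mutually reachable — one SCC of size 10.
The largest has 10 vertices.

10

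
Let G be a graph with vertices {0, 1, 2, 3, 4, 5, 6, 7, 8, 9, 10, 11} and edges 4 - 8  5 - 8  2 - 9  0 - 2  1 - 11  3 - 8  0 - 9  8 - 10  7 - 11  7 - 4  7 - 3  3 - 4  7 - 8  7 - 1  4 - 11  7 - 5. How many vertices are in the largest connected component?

8

6 is isolated — a component by itself.
Starting from 0 we can reach 0, 2, 9. That is one component of size 3.
Starting from 1 we can reach 1, 3, 4, 5, 7, 8, 10, 11. That is one component of size 8.
The largest has 8 vertices.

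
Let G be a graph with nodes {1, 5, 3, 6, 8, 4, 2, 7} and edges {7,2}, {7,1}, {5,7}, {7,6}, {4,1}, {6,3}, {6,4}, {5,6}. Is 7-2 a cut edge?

Yes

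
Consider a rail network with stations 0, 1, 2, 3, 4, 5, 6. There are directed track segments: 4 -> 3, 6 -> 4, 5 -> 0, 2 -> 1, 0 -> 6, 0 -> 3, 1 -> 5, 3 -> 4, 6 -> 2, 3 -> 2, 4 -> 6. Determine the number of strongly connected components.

{0, 1, 2, 3, 4, 5, 6} are all mutually reachable — one SCC of size 7.
That gives 1 strongly connected component.

1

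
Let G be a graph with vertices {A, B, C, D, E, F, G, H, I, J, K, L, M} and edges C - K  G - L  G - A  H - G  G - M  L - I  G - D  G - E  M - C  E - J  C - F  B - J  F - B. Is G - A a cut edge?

Removing G - A leaves no path between G and A: the component count goes from 1 to 2. So it is a bridge.

Yes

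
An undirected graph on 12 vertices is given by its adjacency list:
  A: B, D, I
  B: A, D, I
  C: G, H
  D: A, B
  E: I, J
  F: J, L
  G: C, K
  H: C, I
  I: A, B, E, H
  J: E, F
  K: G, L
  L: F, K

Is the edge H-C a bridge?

After removing H-C, the path H-I-E-J-F-L-K-G-C still connects them, so the edge is not a bridge.

No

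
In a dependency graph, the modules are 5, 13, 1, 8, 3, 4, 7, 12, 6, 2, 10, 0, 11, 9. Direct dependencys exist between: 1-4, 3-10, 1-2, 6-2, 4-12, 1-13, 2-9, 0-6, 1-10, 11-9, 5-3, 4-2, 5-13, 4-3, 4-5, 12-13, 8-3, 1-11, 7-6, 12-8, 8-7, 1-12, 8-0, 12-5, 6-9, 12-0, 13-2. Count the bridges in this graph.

The edges on the cycle 12-8-0-12 are not bridges since each lies on that cycle.
Every edge lies on some cycle, so there are no bridges.

0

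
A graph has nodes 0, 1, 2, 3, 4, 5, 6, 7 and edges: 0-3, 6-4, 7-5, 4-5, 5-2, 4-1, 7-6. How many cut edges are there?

The edges on the cycle 7-6-4-5-7 are not bridges since each lies on that cycle.
But removing 5-2 disconnects 5 from 2; removing 0-3 disconnects 0 from 3; removing 4-1 disconnects 4 from 1 — these are bridges.
That makes 3 bridges.

3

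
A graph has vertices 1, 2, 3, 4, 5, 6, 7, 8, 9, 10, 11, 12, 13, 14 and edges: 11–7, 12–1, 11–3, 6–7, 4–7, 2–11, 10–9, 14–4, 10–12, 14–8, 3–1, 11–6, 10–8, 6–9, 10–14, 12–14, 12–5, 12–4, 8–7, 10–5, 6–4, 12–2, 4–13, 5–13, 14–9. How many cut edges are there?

0

The edges on the cycle 10-12-2-11-6-4-13-5-10 are not bridges since each lies on that cycle.
Every edge lies on some cycle, so there are no bridges.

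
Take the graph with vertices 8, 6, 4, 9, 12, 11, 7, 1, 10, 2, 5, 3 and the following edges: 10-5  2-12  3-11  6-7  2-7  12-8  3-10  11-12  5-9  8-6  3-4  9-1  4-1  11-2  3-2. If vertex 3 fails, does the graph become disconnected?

Deleting 3 raises the number of components from 1 to 2, so 3 is a cut vertex.

Yes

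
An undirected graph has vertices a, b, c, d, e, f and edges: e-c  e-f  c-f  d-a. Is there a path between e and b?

No

The component containing e is {c, e, f}, and b is not in it.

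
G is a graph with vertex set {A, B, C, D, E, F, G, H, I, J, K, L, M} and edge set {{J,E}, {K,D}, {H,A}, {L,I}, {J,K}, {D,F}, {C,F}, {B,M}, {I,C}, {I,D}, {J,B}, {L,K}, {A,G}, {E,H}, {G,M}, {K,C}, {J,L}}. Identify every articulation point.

Removing J increases the component count from 1 to 2, so J is a cut vertex.
By contrast removing M leaves 1 component; it is not a cut vertex. No other vertex is a cut vertex either.

J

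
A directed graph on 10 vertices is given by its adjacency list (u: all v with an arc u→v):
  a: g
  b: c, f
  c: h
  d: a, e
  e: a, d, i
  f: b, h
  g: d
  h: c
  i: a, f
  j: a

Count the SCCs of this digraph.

{a, d, e, g, i} are all mutually reachable — one SCC of size 5.
{c, h} are all mutually reachable — one SCC of size 2.
{b, f} are all mutually reachable — one SCC of size 2.
{j} is an SCC by itself.
That gives 4 strongly connected components.

4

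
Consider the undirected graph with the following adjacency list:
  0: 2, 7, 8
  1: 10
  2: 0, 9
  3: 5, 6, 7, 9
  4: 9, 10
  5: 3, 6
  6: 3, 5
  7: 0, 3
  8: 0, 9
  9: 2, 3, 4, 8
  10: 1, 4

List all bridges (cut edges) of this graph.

1-10, 10-4, 4-9

The edges on the cycle 9-2-0-8-9 are not bridges since each lies on that cycle.
But removing 4-9 disconnects 4 from 9; removing 4-10 disconnects 4 from 10; removing 1-10 disconnects 1 from 10 — these are bridges.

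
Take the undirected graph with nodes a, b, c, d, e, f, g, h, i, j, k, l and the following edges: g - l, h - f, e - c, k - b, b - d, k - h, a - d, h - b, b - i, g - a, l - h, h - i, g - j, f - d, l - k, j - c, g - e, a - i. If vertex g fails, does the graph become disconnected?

Deleting g raises the number of components from 1 to 2, so g is a cut vertex.

Yes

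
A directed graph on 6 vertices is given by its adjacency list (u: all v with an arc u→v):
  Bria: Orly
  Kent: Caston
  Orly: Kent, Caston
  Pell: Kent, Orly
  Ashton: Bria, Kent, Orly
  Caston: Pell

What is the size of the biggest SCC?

4

{Kent, Orly, Pell, Caston} are all mutually reachable — one SCC of size 4.
{Ashton} is an SCC by itself.
{Bria} is an SCC by itself.
The largest has 4 vertices.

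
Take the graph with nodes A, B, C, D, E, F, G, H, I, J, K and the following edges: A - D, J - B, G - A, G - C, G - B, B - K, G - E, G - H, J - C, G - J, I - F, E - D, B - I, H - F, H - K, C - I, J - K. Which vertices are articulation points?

G

Removing G increases the component count from 1 to 2, so G is a cut vertex.
By contrast removing F leaves 1 component; it is not a cut vertex. No other vertex is a cut vertex either.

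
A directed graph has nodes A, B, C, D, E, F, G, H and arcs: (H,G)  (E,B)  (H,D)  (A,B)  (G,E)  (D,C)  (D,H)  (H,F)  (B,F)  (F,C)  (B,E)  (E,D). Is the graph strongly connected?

There is no directed path from B to A, so the graph is not strongly connected.

No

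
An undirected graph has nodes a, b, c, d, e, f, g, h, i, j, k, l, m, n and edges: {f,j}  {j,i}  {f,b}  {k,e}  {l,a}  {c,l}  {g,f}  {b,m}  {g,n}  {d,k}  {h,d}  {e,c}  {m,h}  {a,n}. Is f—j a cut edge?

Yes

Removing f—j leaves no path between f and j: the component count goes from 1 to 2. So it is a bridge.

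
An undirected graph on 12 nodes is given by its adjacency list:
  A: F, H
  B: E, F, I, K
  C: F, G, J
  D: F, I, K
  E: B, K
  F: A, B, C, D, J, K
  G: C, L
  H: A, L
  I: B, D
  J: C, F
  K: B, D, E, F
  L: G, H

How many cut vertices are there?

1

Removing F increases the component count from 1 to 2, so F is a cut vertex.
By contrast removing C leaves 1 component; it is not a cut vertex. No other vertex is a cut vertex either.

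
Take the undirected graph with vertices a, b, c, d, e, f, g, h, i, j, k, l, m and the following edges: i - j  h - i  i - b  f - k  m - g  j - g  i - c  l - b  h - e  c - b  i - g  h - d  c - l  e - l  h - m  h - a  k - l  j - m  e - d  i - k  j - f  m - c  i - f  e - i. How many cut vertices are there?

1

Removing h increases the component count from 1 to 2, so h is a cut vertex.
By contrast removing c leaves 1 component; it is not a cut vertex. No other vertex is a cut vertex either.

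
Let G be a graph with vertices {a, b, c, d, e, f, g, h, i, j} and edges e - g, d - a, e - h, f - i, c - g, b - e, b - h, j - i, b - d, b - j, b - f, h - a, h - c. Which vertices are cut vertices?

Removing b increases the component count from 1 to 2, so b is a cut vertex.
By contrast removing i leaves 1 component; it is not a cut vertex. No other vertex is a cut vertex either.

b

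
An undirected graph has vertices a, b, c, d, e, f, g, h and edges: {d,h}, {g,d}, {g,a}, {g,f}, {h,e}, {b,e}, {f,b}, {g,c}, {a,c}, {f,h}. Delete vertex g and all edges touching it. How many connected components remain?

2

With g gone, the remaining components are: {a, c}; {b, d, e, f, h}.
That is 2 components.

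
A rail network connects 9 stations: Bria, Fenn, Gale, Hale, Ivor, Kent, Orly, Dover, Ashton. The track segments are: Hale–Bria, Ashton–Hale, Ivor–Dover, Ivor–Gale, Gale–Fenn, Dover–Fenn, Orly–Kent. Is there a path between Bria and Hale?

From Bria we can reach Bria, Hale, Ashton, which includes Hale.

Yes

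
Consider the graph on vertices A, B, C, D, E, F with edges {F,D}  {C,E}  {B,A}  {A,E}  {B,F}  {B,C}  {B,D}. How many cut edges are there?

0

The edges on the cycle B-F-D-B are not bridges since each lies on that cycle.
Every edge lies on some cycle, so there are no bridges.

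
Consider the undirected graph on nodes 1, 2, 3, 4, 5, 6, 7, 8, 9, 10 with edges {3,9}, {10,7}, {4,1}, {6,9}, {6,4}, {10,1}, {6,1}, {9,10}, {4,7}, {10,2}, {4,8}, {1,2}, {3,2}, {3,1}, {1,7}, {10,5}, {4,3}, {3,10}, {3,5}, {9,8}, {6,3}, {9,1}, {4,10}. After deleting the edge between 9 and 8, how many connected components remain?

9 and 8 are still connected via 9-6-4-8, so the component count stays at 1.

1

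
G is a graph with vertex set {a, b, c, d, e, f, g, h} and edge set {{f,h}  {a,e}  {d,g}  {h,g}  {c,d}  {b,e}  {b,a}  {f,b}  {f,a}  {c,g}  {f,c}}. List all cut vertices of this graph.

f

Removing f increases the component count from 1 to 2, so f is a cut vertex.
By contrast removing d leaves 1 component; it is not a cut vertex. No other vertex is a cut vertex either.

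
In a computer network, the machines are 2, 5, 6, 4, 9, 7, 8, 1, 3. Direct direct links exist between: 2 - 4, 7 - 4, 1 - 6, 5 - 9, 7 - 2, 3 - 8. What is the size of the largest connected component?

Starting from 5 we can reach 5, 9. That is one component of size 2.
Starting from 1 we can reach 1, 6. That is one component of size 2.
Starting from 3 we can reach 3, 8. That is one component of size 2.
Starting from 2 we can reach 2, 4, 7. That is one component of size 3.
The largest has 3 vertices.

3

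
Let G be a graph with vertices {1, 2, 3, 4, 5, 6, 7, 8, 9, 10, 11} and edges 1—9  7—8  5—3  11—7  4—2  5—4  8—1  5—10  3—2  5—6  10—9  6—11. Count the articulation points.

1

Removing 5 increases the component count from 1 to 2, so 5 is a cut vertex.
By contrast removing 10 leaves 1 component; it is not a cut vertex. No other vertex is a cut vertex either.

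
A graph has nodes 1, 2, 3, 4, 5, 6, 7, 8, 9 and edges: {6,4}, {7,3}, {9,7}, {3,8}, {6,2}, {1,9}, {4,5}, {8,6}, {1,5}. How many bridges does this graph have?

The edges on the cycle 1-9-7-3-8-6-4-5-1 are not bridges since each lies on that cycle.
But removing 2–6 disconnects 2 from 6 — this is a bridge.

1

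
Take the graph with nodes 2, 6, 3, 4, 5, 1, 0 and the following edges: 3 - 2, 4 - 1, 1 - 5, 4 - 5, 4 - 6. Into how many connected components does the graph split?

0 is isolated — a component by itself.
Starting from 2 we can reach 2, 3. That is one component of size 2.
Starting from 1 we can reach 1, 4, 5, 6. That is one component of size 4.
Total: 3 components.

3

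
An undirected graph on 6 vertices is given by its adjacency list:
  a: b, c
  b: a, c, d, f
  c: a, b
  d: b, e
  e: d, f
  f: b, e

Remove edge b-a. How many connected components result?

1

b and a are still connected via b-c-a, so the component count stays at 1.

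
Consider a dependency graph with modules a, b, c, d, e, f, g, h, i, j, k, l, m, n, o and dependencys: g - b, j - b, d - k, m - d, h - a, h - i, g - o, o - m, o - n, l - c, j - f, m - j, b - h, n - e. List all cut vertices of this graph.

Removing b increases the component count from 2 to 3, so b is a cut vertex.
Removing d increases the component count from 2 to 3, so d is a cut vertex.
Removing h increases the component count from 2 to 4, so h is a cut vertex.
Likewise j, m, n, o are cut vertices.
By contrast removing c leaves 2 components; it is not a cut vertex. No other vertex is a cut vertex either.

b, d, h, j, m, n, o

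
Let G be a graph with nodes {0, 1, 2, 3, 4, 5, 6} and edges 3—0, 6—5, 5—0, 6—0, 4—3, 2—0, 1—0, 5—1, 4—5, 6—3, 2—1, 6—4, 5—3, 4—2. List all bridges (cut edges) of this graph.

none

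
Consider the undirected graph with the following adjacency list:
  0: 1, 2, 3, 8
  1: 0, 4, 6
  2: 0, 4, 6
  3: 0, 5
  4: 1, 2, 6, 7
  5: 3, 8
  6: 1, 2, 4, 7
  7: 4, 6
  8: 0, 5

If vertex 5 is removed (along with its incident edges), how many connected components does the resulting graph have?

With 5 gone, the remaining components are: {0, 1, 2, 3, 4, 6, 7, 8}.
That is 1 component.

1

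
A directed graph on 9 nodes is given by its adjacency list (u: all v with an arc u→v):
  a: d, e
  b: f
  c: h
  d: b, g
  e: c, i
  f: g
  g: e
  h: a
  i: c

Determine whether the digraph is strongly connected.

From i we can reach every vertex (a, b, c, d, e, f, g, h, i), and every vertex can reach i (a, b, c, d, e, f, g, h, i). So the whole graph is one strongly connected component.

Yes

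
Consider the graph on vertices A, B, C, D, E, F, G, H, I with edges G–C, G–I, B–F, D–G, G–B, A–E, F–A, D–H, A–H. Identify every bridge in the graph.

A-E, C-G, G-I

The edges on the cycle D-G-B-F-A-H-D are not bridges since each lies on that cycle.
But removing G–I disconnects G from I; removing G–C disconnects G from C; removing E–A disconnects E from A — these are bridges.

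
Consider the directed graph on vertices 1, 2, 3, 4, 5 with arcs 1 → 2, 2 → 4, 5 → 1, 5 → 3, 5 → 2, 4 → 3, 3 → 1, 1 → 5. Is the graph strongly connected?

Yes

From 4 we can reach every vertex (1, 2, 3, 4, 5), and every vertex can reach 4 (1, 2, 3, 4, 5). So the whole graph is one strongly connected component.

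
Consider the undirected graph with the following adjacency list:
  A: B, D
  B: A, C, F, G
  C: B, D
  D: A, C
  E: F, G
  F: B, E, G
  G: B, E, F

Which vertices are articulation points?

B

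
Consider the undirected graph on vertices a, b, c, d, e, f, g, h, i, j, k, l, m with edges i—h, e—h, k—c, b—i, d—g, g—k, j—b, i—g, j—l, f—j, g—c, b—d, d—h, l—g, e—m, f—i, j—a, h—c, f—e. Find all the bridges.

a-j, e-m

The edges on the cycle f-j-b-d-g-i-f are not bridges since each lies on that cycle.
But removing m—e disconnects m from e; removing j—a disconnects j from a — these are bridges.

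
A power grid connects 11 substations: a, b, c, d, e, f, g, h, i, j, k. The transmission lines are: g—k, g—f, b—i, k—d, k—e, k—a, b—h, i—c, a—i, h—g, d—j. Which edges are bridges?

c-i, d-j, d-k, e-k, f-g

The edges on the cycle b-h-g-k-a-i-b are not bridges since each lies on that cycle.
But removing g—f disconnects g from f; removing k—d disconnects k from d; removing j—d disconnects j from d; removing e—k disconnects e from k — these are bridges.
In total 5 edges are bridges.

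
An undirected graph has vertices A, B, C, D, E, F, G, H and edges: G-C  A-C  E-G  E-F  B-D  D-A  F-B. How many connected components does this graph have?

H is isolated — a component by itself.
Starting from A we can reach A, B, C, D, E, F, G. That is one component of size 7.
Total: 2 components.

2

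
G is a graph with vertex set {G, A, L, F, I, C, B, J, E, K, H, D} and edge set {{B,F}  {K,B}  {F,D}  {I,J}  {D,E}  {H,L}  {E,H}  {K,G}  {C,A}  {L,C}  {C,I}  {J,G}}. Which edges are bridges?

The edges on the cycle K-B-F-D-E-H-L-C-I-J-G-K are not bridges since each lies on that cycle.
But removing A–C disconnects A from C — this is a bridge.

A-C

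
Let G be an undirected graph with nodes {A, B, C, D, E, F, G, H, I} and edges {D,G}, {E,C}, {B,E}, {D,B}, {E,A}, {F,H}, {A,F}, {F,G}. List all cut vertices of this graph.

E, F

Removing E increases the component count from 2 to 3, so E is a cut vertex.
Removing F increases the component count from 2 to 3, so F is a cut vertex.
By contrast removing B leaves 2 components; it is not a cut vertex. No other vertex is a cut vertex either.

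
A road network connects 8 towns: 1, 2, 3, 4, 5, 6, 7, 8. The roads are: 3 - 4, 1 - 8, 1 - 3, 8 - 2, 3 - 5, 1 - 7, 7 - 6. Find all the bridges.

removing 5 - 3 disconnects 5 from 3; removing 7 - 1 disconnects 7 from 1; removing 7 - 6 disconnects 7 from 6; removing 8 - 2 disconnects 8 from 2 — these are bridges.
In total 7 edges are bridges.

1-3, 1-7, 1-8, 2-8, 3-4, 3-5, 6-7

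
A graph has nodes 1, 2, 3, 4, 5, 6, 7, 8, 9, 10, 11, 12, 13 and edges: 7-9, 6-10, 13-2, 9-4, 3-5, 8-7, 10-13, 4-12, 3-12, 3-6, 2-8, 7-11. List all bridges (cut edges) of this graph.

The edges on the cycle 3-6-10-13-2-8-7-9-4-12-3 are not bridges since each lies on that cycle.
But removing 11-7 disconnects 11 from 7; removing 3-5 disconnects 3 from 5 — these are bridges.

11-7, 3-5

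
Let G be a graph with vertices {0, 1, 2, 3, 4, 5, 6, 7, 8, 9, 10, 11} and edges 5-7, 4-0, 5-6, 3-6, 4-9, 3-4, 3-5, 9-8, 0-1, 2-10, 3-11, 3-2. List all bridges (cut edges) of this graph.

0-1, 0-4, 10-2, 11-3, 2-3, 3-4, 4-9, 5-7, 8-9

The edges on the cycle 3-5-6-3 are not bridges since each lies on that cycle.
But removing 3-11 disconnects 3 from 11; removing 3-2 disconnects 3 from 2; removing 9-4 disconnects 9 from 4; removing 0-4 disconnects 0 from 4 — these are bridges.
In total 9 edges are bridges.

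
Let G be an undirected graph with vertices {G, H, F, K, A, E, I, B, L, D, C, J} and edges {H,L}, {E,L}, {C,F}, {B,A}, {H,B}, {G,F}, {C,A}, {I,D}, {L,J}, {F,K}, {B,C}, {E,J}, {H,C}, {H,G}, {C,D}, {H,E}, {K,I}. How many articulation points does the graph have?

1

Removing H increases the component count from 1 to 2, so H is a cut vertex.
By contrast removing C leaves 1 component; it is not a cut vertex. No other vertex is a cut vertex either.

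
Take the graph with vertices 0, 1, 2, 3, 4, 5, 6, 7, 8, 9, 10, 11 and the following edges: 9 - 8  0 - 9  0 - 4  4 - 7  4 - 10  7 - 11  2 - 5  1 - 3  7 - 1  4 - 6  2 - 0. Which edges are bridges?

removing 0 - 4 disconnects 0 from 4; removing 10 - 4 disconnects 10 from 4; removing 6 - 4 disconnects 6 from 4; removing 7 - 4 disconnects 7 from 4 — these are bridges.
In total 11 edges are bridges.

0-2, 0-4, 0-9, 1-3, 1-7, 10-4, 11-7, 2-5, 4-6, 4-7, 8-9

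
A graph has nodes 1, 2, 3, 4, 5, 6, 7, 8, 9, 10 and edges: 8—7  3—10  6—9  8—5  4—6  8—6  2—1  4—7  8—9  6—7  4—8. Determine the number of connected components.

3

Starting from 1 we can reach 1, 2. That is one component of size 2.
Starting from 3 we can reach 3, 10. That is one component of size 2.
Starting from 4 we can reach 4, 5, 6, 7, 8, 9. That is one component of size 6.
Total: 3 components.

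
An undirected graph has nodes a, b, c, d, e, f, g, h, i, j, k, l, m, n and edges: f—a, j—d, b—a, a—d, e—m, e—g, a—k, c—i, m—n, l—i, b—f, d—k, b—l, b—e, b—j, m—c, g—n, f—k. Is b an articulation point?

Yes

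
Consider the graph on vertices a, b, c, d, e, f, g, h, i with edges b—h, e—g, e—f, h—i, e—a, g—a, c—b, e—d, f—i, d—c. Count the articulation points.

Removing e increases the component count from 1 to 2, so e is a cut vertex.
By contrast removing f leaves 1 component; it is not a cut vertex. No other vertex is a cut vertex either.

1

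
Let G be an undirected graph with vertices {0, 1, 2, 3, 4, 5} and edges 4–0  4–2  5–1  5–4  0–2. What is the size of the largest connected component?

3 is isolated — a component by itself.
Starting from 0 we can reach 0, 1, 2, 4, 5. That is one component of size 5.
The largest has 5 vertices.

5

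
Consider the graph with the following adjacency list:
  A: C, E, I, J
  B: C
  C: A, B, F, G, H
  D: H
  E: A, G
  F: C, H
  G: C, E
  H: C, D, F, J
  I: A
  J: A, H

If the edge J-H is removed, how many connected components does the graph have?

J and H are still connected via J-A-C-H, so the component count stays at 1.

1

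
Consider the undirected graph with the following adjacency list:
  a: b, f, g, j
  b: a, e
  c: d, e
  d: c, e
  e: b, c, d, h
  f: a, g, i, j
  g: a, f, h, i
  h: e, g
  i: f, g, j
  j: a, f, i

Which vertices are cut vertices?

Removing e increases the component count from 1 to 2, so e is a cut vertex.
By contrast removing c leaves 1 component; it is not a cut vertex. No other vertex is a cut vertex either.

e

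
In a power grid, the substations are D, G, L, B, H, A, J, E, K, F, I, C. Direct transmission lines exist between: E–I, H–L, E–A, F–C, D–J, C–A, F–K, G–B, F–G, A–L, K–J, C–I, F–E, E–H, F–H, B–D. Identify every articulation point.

F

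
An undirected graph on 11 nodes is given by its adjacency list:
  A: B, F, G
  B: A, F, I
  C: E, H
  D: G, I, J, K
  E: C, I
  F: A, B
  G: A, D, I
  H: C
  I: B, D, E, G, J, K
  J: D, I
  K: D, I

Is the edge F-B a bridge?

No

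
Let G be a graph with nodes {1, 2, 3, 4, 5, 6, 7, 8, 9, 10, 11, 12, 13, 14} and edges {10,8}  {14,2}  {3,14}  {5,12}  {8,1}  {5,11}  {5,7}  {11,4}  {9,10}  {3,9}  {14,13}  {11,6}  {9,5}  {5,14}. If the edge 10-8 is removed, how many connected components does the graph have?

2

Before removal there is 1 component.
10-8 is a bridge — removing it separates 10's side from 8's side.
After removal: 2 components.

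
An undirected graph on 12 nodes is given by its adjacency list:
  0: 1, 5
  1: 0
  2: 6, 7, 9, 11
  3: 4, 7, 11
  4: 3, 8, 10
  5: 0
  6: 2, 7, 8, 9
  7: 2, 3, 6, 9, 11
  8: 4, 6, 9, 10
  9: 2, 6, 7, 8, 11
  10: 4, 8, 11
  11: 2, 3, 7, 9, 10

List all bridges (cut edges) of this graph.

0-1, 0-5

The edges on the cycle 7-6-2-9-7 are not bridges since each lies on that cycle.
But removing 0-1 disconnects 0 from 1; removing 5-0 disconnects 5 from 0 — these are bridges.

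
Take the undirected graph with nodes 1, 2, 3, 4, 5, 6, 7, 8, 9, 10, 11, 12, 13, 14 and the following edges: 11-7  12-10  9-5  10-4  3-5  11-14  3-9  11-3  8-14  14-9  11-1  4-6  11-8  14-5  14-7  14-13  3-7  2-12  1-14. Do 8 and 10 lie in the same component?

No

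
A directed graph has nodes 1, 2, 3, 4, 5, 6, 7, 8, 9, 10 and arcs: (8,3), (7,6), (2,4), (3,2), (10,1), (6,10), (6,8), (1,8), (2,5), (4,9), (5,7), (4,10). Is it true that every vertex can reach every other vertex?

There is no directed path from 9 to 7, so the graph is not strongly connected.

No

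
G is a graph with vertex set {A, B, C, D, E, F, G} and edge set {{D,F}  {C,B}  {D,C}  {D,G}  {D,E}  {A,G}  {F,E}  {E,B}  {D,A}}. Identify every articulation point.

Removing D increases the component count from 1 to 2, so D is a cut vertex.
By contrast removing C leaves 1 component; it is not a cut vertex. No other vertex is a cut vertex either.

D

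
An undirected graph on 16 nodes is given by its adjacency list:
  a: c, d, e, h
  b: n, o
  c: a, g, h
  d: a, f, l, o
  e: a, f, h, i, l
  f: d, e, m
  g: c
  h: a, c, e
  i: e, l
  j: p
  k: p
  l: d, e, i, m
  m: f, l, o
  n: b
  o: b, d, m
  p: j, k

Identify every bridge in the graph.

The edges on the cycle a-h-c-a are not bridges since each lies on that cycle.
But removing b-o disconnects b from o; removing k-p disconnects k from p; removing g-c disconnects g from c; removing p-j disconnects p from j — these are bridges.
In total 5 edges are bridges.

b-n, b-o, c-g, j-p, k-p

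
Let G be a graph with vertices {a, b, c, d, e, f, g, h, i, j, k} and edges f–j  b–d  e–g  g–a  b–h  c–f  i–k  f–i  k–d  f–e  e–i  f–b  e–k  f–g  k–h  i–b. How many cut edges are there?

3

The edges on the cycle f-e-k-i-f are not bridges since each lies on that cycle.
But removing f–j disconnects f from j; removing f–c disconnects f from c; removing g–a disconnects g from a — these are bridges.
That makes 3 bridges.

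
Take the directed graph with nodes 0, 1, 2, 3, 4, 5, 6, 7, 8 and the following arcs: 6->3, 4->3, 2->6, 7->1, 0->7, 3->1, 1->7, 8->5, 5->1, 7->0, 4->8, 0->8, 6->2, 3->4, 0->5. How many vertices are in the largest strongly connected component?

5

{0, 1, 5, 7, 8} are all mutually reachable — one SCC of size 5.
{2, 6} are all mutually reachable — one SCC of size 2.
{3, 4} are all mutually reachable — one SCC of size 2.
The largest has 5 vertices.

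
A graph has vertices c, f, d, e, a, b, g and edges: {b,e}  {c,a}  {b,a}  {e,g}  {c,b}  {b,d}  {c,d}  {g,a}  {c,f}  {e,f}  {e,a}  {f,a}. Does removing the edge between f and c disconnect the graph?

No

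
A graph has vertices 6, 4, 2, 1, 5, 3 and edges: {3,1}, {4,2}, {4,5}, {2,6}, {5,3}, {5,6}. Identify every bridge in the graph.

1-3, 3-5

The edges on the cycle 4-5-6-2-4 are not bridges since each lies on that cycle.
But removing 3 - 1 disconnects 3 from 1; removing 5 - 3 disconnects 5 from 3 — these are bridges.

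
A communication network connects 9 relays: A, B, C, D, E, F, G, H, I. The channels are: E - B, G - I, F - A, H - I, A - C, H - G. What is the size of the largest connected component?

3

D is isolated — a component by itself.
Starting from B we can reach B, E. That is one component of size 2.
Starting from A we can reach A, C, F. That is one component of size 3.
Starting from G we can reach G, H, I. That is one component of size 3.
The largest has 3 vertices.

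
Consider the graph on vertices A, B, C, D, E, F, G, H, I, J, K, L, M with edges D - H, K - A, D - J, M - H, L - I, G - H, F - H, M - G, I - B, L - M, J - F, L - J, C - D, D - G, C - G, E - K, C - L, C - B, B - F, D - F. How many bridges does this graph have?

2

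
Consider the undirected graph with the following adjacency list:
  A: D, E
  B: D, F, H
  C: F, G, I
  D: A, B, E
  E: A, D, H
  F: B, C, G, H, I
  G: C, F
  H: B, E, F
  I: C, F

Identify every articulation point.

F

Removing F increases the component count from 1 to 2, so F is a cut vertex.
By contrast removing C leaves 1 component; it is not a cut vertex. No other vertex is a cut vertex either.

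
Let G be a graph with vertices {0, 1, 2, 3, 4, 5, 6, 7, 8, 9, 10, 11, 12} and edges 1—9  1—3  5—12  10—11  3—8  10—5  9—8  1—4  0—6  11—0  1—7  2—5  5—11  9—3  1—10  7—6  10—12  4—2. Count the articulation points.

Removing 1 increases the component count from 1 to 2, so 1 is a cut vertex.
By contrast removing 7 leaves 1 component; it is not a cut vertex. No other vertex is a cut vertex either.

1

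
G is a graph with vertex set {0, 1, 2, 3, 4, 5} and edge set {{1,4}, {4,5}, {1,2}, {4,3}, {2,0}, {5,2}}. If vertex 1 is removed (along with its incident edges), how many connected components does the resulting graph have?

With 1 gone, the remaining components are: {0, 2, 3, 4, 5}.
That is 1 component.

1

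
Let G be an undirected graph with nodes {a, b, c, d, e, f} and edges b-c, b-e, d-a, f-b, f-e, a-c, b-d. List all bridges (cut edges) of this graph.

The edges on the cycle b-d-a-c-b are not bridges since each lies on that cycle.
Every edge lies on some cycle, so there are no bridges.

none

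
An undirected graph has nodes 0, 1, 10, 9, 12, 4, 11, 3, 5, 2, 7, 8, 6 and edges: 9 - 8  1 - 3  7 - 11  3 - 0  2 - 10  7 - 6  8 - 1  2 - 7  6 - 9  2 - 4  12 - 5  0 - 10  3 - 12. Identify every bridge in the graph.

The edges on the cycle 2-7-6-9-8-1-3-0-10-2 are not bridges since each lies on that cycle.
But removing 7 - 11 disconnects 7 from 11; removing 12 - 3 disconnects 12 from 3; removing 12 - 5 disconnects 12 from 5; removing 2 - 4 disconnects 2 from 4 — these are bridges.

11-7, 12-3, 12-5, 2-4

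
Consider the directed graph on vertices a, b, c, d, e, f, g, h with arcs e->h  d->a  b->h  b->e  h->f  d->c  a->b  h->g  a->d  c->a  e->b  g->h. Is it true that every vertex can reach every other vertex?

No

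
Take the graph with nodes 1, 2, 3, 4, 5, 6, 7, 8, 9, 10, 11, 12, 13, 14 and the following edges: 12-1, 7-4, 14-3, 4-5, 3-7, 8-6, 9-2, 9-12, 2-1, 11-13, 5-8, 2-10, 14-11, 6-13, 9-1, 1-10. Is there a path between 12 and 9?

Yes

From 12 we can reach 1, 2, 9, 10, 12, which includes 9.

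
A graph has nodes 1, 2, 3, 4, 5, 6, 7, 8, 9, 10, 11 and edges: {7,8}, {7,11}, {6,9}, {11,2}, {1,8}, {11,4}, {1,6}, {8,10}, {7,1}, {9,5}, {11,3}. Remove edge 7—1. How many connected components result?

7 and 1 are still connected via 7-8-1, so the component count stays at 1.

1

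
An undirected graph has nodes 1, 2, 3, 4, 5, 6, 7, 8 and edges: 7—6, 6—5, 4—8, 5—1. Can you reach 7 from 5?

Yes

From 5 we can reach 1, 5, 6, 7, which includes 7.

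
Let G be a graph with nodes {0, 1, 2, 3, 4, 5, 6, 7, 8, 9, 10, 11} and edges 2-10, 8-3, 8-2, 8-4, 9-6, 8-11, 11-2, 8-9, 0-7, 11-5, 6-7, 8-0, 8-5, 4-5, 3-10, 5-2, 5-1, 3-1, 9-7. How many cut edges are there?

0

The edges on the cycle 8-4-5-8 are not bridges since each lies on that cycle.
Every edge lies on some cycle, so there are no bridges.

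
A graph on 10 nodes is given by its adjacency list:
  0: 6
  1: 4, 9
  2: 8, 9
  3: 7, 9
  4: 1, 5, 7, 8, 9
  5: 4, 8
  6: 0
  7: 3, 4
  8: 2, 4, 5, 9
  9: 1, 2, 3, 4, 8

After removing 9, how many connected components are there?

With 9 gone, the remaining components are: {0, 6}; {1, 2, 3, 4, 5, 7, 8}.
That is 2 components.

2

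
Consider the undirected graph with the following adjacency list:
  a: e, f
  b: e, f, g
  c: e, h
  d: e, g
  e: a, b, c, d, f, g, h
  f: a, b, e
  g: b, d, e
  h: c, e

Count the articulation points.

Removing e increases the component count from 1 to 2, so e is a cut vertex.
By contrast removing g leaves 1 component; it is not a cut vertex. No other vertex is a cut vertex either.

1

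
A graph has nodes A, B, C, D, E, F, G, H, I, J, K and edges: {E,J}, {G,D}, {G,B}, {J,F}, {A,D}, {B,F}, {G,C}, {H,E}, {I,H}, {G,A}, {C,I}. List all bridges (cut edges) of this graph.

The edges on the cycle G-A-D-G are not bridges since each lies on that cycle.
Every edge lies on some cycle, so there are no bridges.

none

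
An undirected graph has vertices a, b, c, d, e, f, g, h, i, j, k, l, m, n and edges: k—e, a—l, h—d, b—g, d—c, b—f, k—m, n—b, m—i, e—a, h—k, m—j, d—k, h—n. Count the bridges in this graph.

11

The edges on the cycle h-d-k-h are not bridges since each lies on that cycle.
But removing f—b disconnects f from b; removing e—a disconnects e from a; removing n—b disconnects n from b; removing h—n disconnects h from n — these are bridges.
In total 11 edges are bridges.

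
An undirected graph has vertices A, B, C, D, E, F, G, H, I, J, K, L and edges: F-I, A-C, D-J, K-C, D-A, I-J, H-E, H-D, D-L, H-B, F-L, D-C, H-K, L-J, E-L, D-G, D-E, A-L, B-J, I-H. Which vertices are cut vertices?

Removing D increases the component count from 1 to 2, so D is a cut vertex.
By contrast removing E leaves 1 component; it is not a cut vertex. No other vertex is a cut vertex either.

D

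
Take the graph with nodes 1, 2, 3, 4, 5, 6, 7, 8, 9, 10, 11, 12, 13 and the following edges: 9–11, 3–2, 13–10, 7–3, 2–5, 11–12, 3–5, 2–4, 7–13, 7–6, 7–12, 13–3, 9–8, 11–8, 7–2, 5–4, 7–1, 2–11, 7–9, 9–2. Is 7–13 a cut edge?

No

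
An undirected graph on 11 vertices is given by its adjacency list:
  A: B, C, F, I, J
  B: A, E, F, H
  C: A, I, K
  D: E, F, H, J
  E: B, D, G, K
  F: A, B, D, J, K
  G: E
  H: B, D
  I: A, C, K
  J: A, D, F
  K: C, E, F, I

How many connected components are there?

Starting from A we can reach A, B, C, D, E, F, G, H, I, J, K. That is one component of size 11.
Total: 1 component.

1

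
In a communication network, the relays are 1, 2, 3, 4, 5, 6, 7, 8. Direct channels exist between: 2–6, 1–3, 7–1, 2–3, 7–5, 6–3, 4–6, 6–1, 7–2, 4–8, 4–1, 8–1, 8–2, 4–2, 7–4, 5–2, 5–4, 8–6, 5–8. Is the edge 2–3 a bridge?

No

After removing 2–3, the path 2-6-3 still connects them, so the edge is not a bridge.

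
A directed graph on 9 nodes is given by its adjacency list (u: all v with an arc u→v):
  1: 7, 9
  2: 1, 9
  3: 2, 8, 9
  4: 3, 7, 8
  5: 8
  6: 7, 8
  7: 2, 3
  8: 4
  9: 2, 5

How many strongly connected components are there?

2

{1, 2, 3, 4, 5, 7, 8, 9} are all mutually reachable — one SCC of size 8.
{6} is an SCC by itself.
That gives 2 strongly connected components.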